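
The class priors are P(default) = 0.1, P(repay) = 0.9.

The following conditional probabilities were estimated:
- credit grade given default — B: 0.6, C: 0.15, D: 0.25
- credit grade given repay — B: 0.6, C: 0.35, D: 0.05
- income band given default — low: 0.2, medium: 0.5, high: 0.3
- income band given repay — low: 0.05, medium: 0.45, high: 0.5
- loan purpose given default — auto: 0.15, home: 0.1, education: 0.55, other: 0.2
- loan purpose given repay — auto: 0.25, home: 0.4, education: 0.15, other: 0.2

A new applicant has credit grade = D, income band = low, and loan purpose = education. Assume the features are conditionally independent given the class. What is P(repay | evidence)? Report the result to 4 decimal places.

0.1093

default: 0.1 × 0.25 × 0.2 × 0.55 = 0.00275
repay: 0.9 × 0.05 × 0.05 × 0.15 = 0.0003375
P(repay | x) = 0.0003375 / 0.0030875 ≈ 0.1093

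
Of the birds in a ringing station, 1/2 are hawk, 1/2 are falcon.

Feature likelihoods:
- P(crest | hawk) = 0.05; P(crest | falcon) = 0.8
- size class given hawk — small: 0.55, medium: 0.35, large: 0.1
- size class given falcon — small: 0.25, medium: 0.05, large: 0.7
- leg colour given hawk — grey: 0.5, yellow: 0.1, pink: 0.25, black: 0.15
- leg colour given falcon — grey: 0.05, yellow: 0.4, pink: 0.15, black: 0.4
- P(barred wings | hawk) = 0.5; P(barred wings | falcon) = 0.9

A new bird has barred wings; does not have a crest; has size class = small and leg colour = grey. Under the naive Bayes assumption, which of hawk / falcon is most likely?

hawk

hawk: 0.5 × (1−0.05) × 0.55 × 0.5 × 0.5 = 0.0653125
falcon: 0.5 × (1−0.8) × 0.25 × 0.05 × 0.9 = 0.001125
Highest score → hawk.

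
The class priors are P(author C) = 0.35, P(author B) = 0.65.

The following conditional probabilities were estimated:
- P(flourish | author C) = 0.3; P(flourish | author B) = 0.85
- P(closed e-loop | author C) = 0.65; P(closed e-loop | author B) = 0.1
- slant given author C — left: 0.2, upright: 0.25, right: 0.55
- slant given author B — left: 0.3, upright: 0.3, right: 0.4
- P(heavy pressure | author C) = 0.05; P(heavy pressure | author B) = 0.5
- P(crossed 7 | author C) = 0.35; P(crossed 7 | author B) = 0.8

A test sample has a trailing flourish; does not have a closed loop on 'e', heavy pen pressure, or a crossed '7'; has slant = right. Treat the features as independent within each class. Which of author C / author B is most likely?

author B

author C: 0.35 × 0.3 × (1−0.65) × 0.55 × (1−0.05) × (1−0.35) = 0.01248121875
author B: 0.65 × 0.85 × (1−0.1) × 0.4 × (1−0.5) × (1−0.8) = 0.01989
Highest score → author B.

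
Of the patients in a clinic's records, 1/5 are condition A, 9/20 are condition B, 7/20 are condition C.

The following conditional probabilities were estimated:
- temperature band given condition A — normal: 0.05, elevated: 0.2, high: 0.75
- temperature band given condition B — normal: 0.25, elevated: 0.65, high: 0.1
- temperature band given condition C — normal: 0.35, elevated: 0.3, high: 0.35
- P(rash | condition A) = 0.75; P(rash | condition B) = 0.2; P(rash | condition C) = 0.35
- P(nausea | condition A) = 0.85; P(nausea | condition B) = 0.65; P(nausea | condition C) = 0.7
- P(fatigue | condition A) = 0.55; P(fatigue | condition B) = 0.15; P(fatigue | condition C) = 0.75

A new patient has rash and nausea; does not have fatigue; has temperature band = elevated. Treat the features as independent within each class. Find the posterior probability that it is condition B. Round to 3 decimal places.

0.643

condition A: 0.2 × 0.2 × 0.75 × 0.85 × (1−0.55) = 0.011475
condition B: 0.45 × 0.65 × 0.2 × 0.65 × (1−0.15) = 0.03232125
condition C: 0.35 × 0.3 × 0.35 × 0.7 × (1−0.75) = 0.00643125
P(condition B | x) = 0.03232125 / 0.0502275 ≈ 0.643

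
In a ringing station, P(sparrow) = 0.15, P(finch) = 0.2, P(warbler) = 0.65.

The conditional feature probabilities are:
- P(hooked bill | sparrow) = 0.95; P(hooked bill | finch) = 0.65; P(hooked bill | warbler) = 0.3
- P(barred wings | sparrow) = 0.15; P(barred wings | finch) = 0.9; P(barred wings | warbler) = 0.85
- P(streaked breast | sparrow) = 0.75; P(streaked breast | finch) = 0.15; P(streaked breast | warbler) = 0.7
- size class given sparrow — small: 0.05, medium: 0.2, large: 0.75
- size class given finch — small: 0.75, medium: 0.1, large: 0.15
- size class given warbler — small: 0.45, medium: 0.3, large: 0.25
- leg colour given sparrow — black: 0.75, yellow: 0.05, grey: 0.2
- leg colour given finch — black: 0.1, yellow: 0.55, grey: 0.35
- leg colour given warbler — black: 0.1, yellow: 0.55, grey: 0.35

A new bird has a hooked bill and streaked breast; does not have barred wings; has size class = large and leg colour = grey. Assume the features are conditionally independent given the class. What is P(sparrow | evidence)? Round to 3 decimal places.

0.878

sparrow: 0.15 × 0.95 × (1−0.15) × 0.75 × 0.75 × 0.2 = 0.0136265625
finch: 0.2 × 0.65 × (1−0.9) × 0.15 × 0.15 × 0.35 = 0.000102375
warbler: 0.65 × 0.3 × (1−0.85) × 0.7 × 0.25 × 0.35 = 0.0017915625
P(sparrow | x) = 0.0136265625 / 0.0155205 ≈ 0.878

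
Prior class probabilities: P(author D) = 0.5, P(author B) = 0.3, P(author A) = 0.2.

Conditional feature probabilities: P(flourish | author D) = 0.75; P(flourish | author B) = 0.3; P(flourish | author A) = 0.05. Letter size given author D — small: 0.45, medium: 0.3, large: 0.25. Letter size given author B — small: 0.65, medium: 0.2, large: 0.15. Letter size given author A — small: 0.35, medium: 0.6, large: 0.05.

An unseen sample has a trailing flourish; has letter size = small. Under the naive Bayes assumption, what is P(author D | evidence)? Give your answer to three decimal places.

0.731

author D: 0.5 × 0.75 × 0.45 = 0.16875
author B: 0.3 × 0.3 × 0.65 = 0.0585
author A: 0.2 × 0.05 × 0.35 = 0.0035
P(author D | x) = 0.16875 / 0.23075 ≈ 0.731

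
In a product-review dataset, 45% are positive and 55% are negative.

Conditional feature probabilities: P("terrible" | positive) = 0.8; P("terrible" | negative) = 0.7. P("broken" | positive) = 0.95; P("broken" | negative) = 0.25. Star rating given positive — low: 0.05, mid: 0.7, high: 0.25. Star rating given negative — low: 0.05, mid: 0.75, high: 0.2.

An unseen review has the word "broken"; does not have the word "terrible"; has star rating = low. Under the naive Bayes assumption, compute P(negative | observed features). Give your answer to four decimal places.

0.3254

positive: 0.45 × (1−0.8) × 0.95 × 0.05 = 0.004275
negative: 0.55 × (1−0.7) × 0.25 × 0.05 = 0.0020625
P(negative | x) = 0.0020625 / 0.0063375 ≈ 0.3254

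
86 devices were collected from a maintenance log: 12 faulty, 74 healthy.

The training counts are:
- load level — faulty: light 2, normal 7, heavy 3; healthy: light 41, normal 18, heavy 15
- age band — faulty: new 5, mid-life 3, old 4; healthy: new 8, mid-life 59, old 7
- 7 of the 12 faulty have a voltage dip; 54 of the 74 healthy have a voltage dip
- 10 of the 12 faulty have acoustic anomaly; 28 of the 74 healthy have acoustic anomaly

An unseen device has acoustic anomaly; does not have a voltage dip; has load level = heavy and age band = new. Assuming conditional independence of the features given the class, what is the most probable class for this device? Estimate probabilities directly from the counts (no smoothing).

faulty

faulty: (12/86) × (3/12) × (5/12) × (5/12) × (10/12) ≈ 0.00504683
healthy: (74/86) × (15/74) × (8/74) × (20/74) × (28/74) ≈ 0.0019283
Highest score → faulty.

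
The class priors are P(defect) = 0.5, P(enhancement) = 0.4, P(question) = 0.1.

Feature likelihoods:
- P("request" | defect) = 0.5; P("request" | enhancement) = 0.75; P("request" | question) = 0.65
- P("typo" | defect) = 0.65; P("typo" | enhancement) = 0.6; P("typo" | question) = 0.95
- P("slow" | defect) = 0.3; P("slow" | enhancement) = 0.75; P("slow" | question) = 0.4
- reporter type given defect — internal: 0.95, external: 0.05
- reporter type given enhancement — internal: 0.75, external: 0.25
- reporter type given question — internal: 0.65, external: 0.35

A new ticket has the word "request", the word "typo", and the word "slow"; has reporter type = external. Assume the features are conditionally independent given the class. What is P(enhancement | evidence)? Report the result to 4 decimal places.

defect: 0.5 × 0.5 × 0.65 × 0.3 × 0.05 = 0.0024375
enhancement: 0.4 × 0.75 × 0.6 × 0.75 × 0.25 = 0.03375
question: 0.1 × 0.65 × 0.95 × 0.4 × 0.35 = 0.008645
P(enhancement | x) = 0.03375 / 0.0448325 ≈ 0.7528

0.7528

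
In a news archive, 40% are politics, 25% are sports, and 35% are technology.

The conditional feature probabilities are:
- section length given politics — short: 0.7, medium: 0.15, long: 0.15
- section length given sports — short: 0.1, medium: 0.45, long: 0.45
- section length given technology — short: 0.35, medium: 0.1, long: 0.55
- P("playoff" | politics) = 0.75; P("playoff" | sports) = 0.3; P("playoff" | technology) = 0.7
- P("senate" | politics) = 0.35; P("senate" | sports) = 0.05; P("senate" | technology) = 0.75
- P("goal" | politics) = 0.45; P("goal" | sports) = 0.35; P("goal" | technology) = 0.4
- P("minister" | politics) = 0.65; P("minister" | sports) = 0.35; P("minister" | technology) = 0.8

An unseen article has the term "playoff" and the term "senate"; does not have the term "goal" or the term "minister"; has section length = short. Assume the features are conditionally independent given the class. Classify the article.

politics: 0.4 × 0.7 × 0.75 × 0.35 × (1−0.45) × (1−0.65) = 0.01414875
sports: 0.25 × 0.1 × 0.3 × 0.05 × (1−0.35) × (1−0.35) = 0.0001584375
technology: 0.35 × 0.35 × 0.7 × 0.75 × (1−0.4) × (1−0.8) = 0.0077175
Highest score → politics.

politics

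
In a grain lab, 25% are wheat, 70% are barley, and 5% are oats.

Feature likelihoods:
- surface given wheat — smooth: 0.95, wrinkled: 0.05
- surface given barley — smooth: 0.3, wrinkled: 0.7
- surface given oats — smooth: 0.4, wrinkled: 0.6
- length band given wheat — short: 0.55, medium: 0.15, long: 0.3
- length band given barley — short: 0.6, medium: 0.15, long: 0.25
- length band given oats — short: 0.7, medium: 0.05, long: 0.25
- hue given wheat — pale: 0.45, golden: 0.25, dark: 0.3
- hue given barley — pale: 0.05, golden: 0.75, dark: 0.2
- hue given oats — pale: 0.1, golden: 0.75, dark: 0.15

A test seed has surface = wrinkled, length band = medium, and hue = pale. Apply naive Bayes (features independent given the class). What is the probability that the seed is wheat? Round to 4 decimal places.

wheat: 0.25 × 0.05 × 0.15 × 0.45 = 0.00084375
barley: 0.7 × 0.7 × 0.15 × 0.05 = 0.003675
oats: 0.05 × 0.6 × 0.05 × 0.1 = 0.00015
P(wheat | x) = 0.00084375 / 0.00466875 ≈ 0.1807

0.1807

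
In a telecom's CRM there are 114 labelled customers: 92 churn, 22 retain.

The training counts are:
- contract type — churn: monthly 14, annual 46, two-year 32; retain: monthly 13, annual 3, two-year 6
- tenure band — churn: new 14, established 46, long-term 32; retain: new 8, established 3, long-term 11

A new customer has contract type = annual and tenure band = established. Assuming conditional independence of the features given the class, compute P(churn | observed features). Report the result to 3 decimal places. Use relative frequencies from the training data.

0.983

churn: (92/114) × (46/92) × (46/92) ≈ 0.201754
retain: (22/114) × (3/22) × (3/22) ≈ 0.00358852
P(churn | x) = 0.201754 / 0.20534252 ≈ 0.983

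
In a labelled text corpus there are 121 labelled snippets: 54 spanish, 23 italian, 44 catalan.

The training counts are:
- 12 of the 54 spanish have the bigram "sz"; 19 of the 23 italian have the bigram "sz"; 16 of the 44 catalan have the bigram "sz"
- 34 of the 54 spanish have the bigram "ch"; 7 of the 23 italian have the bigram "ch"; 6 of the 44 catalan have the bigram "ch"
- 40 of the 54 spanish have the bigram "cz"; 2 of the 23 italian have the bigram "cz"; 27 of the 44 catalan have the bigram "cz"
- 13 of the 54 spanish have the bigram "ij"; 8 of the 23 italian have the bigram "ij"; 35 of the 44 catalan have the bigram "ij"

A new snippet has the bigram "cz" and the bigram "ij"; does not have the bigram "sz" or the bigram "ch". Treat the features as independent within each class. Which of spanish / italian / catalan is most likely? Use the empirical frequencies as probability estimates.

catalan

spanish: (54/121) × (42/54) × (20/54) × (40/54) × (13/54) ≈ 0.0229254
italian: (23/121) × (4/23) × (16/23) × (2/23) × (8/23) ≈ 0.000695554
catalan: (44/121) × (28/44) × (38/44) × (27/44) × (35/44) ≈ 0.0975506
Highest score → catalan.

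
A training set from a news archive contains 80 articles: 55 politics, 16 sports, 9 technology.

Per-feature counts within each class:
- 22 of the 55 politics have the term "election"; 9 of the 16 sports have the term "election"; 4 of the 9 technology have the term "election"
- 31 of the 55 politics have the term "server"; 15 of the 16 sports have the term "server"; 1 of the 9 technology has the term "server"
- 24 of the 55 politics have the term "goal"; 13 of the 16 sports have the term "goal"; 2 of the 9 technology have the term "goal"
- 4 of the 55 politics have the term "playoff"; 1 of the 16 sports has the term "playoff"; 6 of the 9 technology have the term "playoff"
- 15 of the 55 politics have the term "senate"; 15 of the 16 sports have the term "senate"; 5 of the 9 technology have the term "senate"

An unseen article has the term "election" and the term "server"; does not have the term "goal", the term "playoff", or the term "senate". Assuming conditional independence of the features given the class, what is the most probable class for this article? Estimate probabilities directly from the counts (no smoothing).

politics: (55/80) × (22/55) × (31/55) × (31/55) × (51/55) × (40/55) ≈ 0.0589163
sports: (16/80) × (9/16) × (15/16) × (3/16) × (15/16) × (1/16) = 0.00115871429443359375
technology: (9/80) × (4/9) × (1/9) × (7/9) × (3/9) × (4/9) ≈ 0.000640146
Highest score → politics.

politics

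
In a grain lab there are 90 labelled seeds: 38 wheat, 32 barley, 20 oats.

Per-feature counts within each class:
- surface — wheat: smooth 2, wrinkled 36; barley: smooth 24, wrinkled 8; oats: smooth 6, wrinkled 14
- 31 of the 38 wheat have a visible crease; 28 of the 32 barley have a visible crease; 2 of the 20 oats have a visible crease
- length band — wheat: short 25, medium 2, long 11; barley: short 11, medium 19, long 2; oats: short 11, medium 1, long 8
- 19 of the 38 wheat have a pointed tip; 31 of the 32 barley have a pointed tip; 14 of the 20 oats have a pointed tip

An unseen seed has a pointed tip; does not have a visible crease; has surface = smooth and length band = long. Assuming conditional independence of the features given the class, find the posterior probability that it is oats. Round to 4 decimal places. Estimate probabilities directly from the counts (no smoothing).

wheat: (38/90) × (2/38) × (7/38) × (11/38) × (19/38) ≈ 0.00059249
barley: (32/90) × (24/32) × (4/32) × (2/32) × (31/32) ≈ 0.00201823
oats: (20/90) × (6/20) × (18/20) × (8/20) × (14/20) = 0.0168
P(oats | x) = 0.0168 / 0.01941072 ≈ 0.8655

0.8655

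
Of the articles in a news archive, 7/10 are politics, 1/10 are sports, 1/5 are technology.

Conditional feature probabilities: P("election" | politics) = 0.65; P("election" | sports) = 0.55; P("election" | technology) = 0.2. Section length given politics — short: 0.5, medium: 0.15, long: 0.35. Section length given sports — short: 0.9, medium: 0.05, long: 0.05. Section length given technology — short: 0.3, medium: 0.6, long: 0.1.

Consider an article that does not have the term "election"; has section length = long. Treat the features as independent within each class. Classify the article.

politics

politics: 0.7 × (1−0.65) × 0.35 = 0.08575
sports: 0.1 × (1−0.55) × 0.05 = 0.00225
technology: 0.2 × (1−0.2) × 0.1 = 0.016
Highest score → politics.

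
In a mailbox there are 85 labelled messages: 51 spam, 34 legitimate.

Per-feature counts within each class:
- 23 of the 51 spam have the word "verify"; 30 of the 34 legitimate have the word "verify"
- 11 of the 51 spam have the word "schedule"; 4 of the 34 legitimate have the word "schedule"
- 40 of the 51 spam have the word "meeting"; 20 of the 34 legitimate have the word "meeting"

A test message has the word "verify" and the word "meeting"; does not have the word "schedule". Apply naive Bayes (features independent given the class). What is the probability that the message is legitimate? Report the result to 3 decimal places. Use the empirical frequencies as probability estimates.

0.524

spam: (51/85) × (23/51) × (40/51) × (40/51) ≈ 0.166452
legitimate: (34/85) × (30/34) × (30/34) × (20/34) ≈ 0.183187
P(legitimate | x) = 0.183187 / 0.349639 ≈ 0.524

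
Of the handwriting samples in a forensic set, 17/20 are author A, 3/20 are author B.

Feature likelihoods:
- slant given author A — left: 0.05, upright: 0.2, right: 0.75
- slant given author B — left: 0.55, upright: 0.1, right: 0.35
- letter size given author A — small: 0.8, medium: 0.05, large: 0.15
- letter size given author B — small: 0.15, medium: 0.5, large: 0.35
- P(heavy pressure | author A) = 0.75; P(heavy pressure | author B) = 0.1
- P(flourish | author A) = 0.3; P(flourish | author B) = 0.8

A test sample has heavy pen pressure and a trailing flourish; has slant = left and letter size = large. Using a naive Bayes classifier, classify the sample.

author B

author A: 0.85 × 0.05 × 0.15 × 0.75 × 0.3 = 0.001434375
author B: 0.15 × 0.55 × 0.35 × 0.1 × 0.8 = 0.00231
Highest score → author B.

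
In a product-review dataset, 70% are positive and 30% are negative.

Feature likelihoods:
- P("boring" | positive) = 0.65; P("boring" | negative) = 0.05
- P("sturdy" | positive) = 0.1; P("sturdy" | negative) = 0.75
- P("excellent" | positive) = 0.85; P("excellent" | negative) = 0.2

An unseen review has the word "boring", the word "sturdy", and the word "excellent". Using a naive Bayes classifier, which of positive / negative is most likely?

positive: 0.7 × 0.65 × 0.1 × 0.85 = 0.038675
negative: 0.3 × 0.05 × 0.75 × 0.2 = 0.00225
Highest score → positive.

positive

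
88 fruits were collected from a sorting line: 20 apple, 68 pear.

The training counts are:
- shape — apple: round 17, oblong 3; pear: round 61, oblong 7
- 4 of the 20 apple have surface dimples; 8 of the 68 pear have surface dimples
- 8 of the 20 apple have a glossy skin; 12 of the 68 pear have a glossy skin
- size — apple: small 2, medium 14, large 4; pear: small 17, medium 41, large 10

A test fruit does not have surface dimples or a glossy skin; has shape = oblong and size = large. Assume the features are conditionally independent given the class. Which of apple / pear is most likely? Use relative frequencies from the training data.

apple: (20/88) × (3/20) × (16/20) × (12/20) × (4/20) ≈ 0.00327273
pear: (68/88) × (7/68) × (60/68) × (56/68) × (10/68) ≈ 0.00850018
Highest score → pear.

pear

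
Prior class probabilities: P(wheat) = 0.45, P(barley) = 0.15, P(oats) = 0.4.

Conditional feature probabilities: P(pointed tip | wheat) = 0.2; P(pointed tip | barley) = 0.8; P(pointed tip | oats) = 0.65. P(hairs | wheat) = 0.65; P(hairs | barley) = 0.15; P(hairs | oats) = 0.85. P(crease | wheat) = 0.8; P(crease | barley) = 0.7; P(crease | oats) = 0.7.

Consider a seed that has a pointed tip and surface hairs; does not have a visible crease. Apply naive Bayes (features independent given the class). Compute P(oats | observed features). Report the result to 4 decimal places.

0.7950

wheat: 0.45 × 0.2 × 0.65 × (1−0.8) = 0.0117
barley: 0.15 × 0.8 × 0.15 × (1−0.7) = 0.0054
oats: 0.4 × 0.65 × 0.85 × (1−0.7) = 0.0663
P(oats | x) = 0.0663 / 0.0834 ≈ 0.7950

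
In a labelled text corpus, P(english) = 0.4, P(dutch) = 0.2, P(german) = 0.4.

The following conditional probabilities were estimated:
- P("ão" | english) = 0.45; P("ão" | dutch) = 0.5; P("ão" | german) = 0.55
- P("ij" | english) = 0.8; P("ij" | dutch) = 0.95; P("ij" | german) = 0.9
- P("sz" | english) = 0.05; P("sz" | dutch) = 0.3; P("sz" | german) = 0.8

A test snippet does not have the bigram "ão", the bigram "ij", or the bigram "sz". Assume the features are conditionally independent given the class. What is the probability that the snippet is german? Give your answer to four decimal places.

0.0736

english: 0.4 × (1−0.45) × (1−0.8) × (1−0.05) = 0.0418
dutch: 0.2 × (1−0.5) × (1−0.95) × (1−0.3) = 0.0035
german: 0.4 × (1−0.55) × (1−0.9) × (1−0.8) = 0.0036
P(german | x) = 0.0036 / 0.0489 ≈ 0.0736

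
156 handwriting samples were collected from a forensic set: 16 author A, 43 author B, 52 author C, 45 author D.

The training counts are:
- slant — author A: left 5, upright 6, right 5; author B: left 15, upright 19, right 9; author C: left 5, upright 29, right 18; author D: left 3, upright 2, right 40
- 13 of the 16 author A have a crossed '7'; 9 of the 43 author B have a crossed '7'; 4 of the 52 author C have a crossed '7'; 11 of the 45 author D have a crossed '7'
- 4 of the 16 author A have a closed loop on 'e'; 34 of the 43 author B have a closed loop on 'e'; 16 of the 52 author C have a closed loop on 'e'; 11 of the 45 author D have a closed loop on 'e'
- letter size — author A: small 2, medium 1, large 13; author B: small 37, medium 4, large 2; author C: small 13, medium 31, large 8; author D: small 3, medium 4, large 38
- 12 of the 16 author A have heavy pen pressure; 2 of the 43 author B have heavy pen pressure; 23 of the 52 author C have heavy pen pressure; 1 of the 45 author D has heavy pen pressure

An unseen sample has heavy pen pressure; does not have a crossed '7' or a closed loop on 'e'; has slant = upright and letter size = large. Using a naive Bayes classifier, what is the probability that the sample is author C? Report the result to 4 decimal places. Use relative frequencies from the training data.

author A: (16/156) × (6/16) × (3/16) × (12/16) × (13/16) × (12/16) = 0.0032958984375
author B: (43/156) × (19/43) × (34/43) × (9/43) × (2/43) × (2/43) ≈ 0.000043605
author C: (52/156) × (29/52) × (48/52) × (36/52) × (8/52) × (23/52) ≈ 0.00808391
author D: (45/156) × (2/45) × (34/45) × (34/45) × (38/45) × (1/45) ≈ 0.00013734
P(author C | x) = 0.00808391 / 0.0115607534375 ≈ 0.6993

0.6993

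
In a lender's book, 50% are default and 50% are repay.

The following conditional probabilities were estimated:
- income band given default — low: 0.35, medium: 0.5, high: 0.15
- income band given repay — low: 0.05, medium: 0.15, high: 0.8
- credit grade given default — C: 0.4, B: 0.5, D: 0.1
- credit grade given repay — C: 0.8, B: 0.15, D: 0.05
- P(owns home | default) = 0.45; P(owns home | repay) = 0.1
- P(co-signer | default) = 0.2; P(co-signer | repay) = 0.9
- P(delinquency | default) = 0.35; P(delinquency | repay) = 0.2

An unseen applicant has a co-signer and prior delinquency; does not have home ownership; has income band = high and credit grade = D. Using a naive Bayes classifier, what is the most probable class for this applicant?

repay

default: 0.5 × 0.15 × 0.1 × (1−0.45) × 0.2 × 0.35 = 0.00028875
repay: 0.5 × 0.8 × 0.05 × (1−0.1) × 0.9 × 0.2 = 0.00324
Highest score → repay.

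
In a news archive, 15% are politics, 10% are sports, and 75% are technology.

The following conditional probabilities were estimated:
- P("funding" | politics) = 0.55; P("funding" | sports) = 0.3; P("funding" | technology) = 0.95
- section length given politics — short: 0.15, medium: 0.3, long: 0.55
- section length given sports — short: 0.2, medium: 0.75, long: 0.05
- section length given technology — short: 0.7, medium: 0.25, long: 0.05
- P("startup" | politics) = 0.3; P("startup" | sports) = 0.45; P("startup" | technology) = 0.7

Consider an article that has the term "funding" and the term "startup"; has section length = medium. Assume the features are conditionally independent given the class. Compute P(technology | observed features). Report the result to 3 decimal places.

0.877

politics: 0.15 × 0.55 × 0.3 × 0.3 = 0.007425
sports: 0.1 × 0.3 × 0.75 × 0.45 = 0.010125
technology: 0.75 × 0.95 × 0.25 × 0.7 = 0.1246875
P(technology | x) = 0.1246875 / 0.1422375 ≈ 0.877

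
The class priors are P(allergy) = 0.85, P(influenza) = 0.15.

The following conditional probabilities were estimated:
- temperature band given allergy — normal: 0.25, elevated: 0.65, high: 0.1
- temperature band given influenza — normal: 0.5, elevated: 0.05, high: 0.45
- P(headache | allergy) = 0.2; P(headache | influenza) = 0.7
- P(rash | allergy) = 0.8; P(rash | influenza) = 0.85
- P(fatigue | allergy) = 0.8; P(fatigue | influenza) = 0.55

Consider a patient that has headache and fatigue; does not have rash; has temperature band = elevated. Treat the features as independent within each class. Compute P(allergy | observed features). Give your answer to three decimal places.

0.976

allergy: 0.85 × 0.65 × 0.2 × (1−0.8) × 0.8 = 0.01768
influenza: 0.15 × 0.05 × 0.7 × (1−0.85) × 0.55 = 0.000433125
P(allergy | x) = 0.01768 / 0.018113125 ≈ 0.976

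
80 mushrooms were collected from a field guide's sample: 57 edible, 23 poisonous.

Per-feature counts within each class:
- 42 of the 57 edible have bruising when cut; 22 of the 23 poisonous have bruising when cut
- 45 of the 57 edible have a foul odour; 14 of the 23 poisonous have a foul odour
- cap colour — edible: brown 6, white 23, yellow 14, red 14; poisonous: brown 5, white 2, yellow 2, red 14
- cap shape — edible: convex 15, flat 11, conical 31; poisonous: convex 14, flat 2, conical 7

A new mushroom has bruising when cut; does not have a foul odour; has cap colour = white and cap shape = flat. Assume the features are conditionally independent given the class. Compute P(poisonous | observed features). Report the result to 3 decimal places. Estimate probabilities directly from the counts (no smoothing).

edible: (57/80) × (42/57) × (12/57) × (23/57) × (11/57) ≈ 0.0086067
poisonous: (23/80) × (22/23) × (9/23) × (2/23) × (2/23) ≈ 0.000813676
P(poisonous | x) = 0.000813676 / 0.009420376 ≈ 0.086

0.086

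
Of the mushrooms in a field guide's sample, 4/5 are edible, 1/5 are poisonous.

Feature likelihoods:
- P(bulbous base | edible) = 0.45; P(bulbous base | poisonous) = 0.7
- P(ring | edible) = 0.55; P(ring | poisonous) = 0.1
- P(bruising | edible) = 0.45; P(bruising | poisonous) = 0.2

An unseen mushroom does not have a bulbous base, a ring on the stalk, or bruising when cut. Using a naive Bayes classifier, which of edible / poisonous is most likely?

edible: 0.8 × (1−0.45) × (1−0.55) × (1−0.45) = 0.1089
poisonous: 0.2 × (1−0.7) × (1−0.1) × (1−0.2) = 0.0432
Highest score → edible.

edible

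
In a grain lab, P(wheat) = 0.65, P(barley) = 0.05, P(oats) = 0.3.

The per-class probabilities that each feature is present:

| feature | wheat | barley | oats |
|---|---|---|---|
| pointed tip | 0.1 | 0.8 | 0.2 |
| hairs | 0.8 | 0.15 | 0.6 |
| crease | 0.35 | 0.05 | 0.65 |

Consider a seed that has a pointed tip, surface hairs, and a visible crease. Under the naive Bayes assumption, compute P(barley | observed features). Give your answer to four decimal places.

0.0072

wheat: 0.65 × 0.1 × 0.8 × 0.35 = 0.0182
barley: 0.05 × 0.8 × 0.15 × 0.05 = 0.0003
oats: 0.3 × 0.2 × 0.6 × 0.65 = 0.0234
P(barley | x) = 0.0003 / 0.0419 ≈ 0.0072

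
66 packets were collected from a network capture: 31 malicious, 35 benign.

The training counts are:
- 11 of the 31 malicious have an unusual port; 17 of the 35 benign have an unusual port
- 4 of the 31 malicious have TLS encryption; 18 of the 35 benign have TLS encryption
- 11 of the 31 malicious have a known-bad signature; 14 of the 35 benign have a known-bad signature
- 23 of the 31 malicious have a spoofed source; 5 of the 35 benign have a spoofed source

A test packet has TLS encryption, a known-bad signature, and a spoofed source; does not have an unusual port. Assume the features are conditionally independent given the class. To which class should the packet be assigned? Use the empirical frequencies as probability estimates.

malicious: (31/66) × (20/31) × (4/31) × (11/31) × (23/31) ≈ 0.0102939
benign: (35/66) × (18/35) × (18/35) × (14/35) × (5/35) ≈ 0.00801484
Highest score → malicious.

malicious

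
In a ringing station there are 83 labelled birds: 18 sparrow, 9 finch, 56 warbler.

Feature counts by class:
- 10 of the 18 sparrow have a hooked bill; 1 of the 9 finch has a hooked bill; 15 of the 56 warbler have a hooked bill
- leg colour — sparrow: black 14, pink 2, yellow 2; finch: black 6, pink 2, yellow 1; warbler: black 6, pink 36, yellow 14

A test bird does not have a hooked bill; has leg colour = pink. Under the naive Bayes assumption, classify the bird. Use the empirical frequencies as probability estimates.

sparrow: (18/83) × (8/18) × (2/18) ≈ 0.0107095
finch: (9/83) × (8/9) × (2/9) ≈ 0.021419
warbler: (56/83) × (41/56) × (36/56) ≈ 0.317556
Highest score → warbler.

warbler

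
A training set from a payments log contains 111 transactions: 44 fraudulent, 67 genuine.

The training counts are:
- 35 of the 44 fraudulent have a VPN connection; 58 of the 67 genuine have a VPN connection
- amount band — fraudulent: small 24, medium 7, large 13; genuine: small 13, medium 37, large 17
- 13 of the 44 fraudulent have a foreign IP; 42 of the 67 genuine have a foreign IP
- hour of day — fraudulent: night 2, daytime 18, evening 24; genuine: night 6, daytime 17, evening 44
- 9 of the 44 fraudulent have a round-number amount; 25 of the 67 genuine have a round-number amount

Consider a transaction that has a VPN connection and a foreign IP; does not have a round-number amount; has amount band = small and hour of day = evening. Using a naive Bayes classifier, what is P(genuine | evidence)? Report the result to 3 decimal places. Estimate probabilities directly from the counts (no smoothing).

fraudulent: (44/111) × (35/44) × (24/44) × (13/44) × (24/44) × (35/44) ≈ 0.022048
genuine: (67/111) × (58/67) × (13/67) × (42/67) × (44/67) × (42/67) ≈ 0.0261638
P(genuine | x) = 0.0261638 / 0.0482118 ≈ 0.543

0.543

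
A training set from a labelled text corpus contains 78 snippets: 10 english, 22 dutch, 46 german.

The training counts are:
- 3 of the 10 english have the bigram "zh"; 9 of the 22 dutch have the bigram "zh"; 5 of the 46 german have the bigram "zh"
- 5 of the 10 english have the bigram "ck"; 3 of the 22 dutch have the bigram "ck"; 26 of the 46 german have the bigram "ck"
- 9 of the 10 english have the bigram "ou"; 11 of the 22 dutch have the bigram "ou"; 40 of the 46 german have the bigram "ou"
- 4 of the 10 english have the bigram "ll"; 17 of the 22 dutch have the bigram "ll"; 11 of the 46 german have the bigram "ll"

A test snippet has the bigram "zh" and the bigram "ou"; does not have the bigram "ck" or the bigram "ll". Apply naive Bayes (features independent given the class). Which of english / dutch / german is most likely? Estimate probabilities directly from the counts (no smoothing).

english: (10/78) × (3/10) × (5/10) × (9/10) × (6/10) ≈ 0.0103846
dutch: (22/78) × (9/22) × (19/22) × (11/22) × (5/22) ≈ 0.0113239
german: (46/78) × (5/46) × (20/46) × (40/46) × (35/46) ≈ 0.01844
Highest score → german.

german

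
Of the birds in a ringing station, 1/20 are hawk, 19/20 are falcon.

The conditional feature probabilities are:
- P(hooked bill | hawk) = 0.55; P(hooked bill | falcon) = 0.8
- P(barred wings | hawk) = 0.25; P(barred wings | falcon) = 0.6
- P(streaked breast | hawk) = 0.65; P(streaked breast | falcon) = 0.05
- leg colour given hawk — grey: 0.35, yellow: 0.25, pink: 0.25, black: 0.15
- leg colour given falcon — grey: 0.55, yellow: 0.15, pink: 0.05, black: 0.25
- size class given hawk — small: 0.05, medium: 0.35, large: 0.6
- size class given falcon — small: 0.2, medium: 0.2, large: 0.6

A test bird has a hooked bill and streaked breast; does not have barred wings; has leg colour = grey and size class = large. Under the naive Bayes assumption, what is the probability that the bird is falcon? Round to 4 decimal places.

hawk: 0.05 × 0.55 × (1−0.25) × 0.65 × 0.35 × 0.6 = 0.0028153125
falcon: 0.95 × 0.8 × (1−0.6) × 0.05 × 0.55 × 0.6 = 0.005016
P(falcon | x) = 0.005016 / 0.0078313125 ≈ 0.6405

0.6405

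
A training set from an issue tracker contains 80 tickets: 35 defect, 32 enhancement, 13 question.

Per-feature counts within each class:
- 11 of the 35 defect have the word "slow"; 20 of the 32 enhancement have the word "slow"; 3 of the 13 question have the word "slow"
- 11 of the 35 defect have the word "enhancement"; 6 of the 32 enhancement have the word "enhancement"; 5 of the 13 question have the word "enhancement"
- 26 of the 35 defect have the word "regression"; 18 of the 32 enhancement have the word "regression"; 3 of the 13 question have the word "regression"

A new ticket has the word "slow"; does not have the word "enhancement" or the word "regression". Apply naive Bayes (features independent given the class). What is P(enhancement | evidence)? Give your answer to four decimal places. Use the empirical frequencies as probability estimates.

0.6791

defect: (35/80) × (11/35) × (24/35) × (9/35) ≈ 0.0242449
enhancement: (32/80) × (20/32) × (26/32) × (14/32) = 0.0888671875
question: (13/80) × (3/13) × (8/13) × (10/13) ≈ 0.0177515
P(enhancement | x) = 0.0888671875 / 0.1308635875 ≈ 0.6791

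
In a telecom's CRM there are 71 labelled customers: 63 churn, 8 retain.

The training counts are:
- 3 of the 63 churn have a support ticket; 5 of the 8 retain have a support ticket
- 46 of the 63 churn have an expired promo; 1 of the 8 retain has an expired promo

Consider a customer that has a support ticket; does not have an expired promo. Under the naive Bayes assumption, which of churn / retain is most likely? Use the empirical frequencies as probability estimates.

churn: (63/71) × (3/63) × (17/63) ≈ 0.0114017
retain: (8/71) × (5/8) × (7/8) ≈ 0.0616197
Highest score → retain.

retain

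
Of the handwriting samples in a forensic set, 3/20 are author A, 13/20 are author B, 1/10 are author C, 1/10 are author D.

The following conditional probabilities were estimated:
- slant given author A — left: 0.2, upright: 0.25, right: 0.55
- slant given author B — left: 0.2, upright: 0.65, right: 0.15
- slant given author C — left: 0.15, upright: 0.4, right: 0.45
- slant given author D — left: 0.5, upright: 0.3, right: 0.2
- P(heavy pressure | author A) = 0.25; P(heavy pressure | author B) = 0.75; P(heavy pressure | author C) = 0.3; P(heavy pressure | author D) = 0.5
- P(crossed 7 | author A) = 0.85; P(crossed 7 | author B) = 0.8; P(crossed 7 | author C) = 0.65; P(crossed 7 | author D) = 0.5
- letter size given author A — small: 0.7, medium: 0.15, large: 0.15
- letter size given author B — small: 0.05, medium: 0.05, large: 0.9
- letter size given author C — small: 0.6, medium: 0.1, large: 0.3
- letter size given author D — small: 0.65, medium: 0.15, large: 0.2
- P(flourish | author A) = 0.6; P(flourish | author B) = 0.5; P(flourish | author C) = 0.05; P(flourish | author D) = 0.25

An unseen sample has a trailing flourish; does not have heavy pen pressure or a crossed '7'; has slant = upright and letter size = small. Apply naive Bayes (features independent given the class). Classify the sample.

author A

author A: 0.15 × 0.25 × (1−0.25) × (1−0.85) × 0.7 × 0.6 = 0.001771875
author B: 0.65 × 0.65 × (1−0.75) × (1−0.8) × 0.05 × 0.5 = 0.000528125
author C: 0.1 × 0.4 × (1−0.3) × (1−0.65) × 0.6 × 0.05 = 0.000294
author D: 0.1 × 0.3 × (1−0.5) × (1−0.5) × 0.65 × 0.25 = 0.00121875
Highest score → author A.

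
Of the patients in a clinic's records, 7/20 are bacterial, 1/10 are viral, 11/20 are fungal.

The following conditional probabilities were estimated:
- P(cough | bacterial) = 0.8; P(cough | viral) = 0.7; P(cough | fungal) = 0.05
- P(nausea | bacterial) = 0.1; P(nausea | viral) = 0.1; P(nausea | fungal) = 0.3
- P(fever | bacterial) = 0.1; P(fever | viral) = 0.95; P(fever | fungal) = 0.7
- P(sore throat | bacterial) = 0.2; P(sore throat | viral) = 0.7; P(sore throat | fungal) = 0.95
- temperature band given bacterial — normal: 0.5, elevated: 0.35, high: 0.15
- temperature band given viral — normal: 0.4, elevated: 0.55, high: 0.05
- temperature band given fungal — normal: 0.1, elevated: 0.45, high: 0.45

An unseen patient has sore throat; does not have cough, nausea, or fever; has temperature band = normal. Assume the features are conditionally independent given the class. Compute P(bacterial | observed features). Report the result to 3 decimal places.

0.344

bacterial: 0.35 × (1−0.8) × (1−0.1) × (1−0.1) × 0.2 × 0.5 = 0.00567
viral: 0.1 × (1−0.7) × (1−0.1) × (1−0.95) × 0.7 × 0.4 = 0.000378
fungal: 0.55 × (1−0.05) × (1−0.3) × (1−0.7) × 0.95 × 0.1 = 0.010423875
P(bacterial | x) = 0.00567 / 0.016471875 ≈ 0.344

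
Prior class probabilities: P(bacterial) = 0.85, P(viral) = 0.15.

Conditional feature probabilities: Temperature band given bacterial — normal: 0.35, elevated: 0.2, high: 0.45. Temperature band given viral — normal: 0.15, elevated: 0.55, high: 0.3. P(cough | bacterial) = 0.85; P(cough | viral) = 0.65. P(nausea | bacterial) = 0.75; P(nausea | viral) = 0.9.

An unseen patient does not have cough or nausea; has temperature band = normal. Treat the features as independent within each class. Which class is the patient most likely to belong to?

bacterial: 0.85 × 0.35 × (1−0.85) × (1−0.75) = 0.01115625
viral: 0.15 × 0.15 × (1−0.65) × (1−0.9) = 0.0007875
Highest score → bacterial.

bacterial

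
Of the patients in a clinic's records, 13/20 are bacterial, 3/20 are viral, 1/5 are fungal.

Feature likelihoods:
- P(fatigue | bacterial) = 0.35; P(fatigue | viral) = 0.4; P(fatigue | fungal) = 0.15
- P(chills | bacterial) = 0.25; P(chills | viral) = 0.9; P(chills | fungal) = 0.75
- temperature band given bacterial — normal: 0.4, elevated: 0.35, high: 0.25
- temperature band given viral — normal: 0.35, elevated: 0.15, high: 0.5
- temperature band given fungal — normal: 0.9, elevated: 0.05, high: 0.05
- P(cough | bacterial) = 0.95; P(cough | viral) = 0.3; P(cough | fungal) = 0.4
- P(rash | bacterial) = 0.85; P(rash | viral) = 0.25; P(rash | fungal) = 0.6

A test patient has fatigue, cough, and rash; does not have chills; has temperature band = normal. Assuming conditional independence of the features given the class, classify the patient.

bacterial

bacterial: 0.65 × 0.35 × (1−0.25) × 0.4 × 0.95 × 0.85 = 0.055111875
viral: 0.15 × 0.4 × (1−0.9) × 0.35 × 0.3 × 0.25 = 0.0001575
fungal: 0.2 × 0.15 × (1−0.75) × 0.9 × 0.4 × 0.6 = 0.00162
Highest score → bacterial.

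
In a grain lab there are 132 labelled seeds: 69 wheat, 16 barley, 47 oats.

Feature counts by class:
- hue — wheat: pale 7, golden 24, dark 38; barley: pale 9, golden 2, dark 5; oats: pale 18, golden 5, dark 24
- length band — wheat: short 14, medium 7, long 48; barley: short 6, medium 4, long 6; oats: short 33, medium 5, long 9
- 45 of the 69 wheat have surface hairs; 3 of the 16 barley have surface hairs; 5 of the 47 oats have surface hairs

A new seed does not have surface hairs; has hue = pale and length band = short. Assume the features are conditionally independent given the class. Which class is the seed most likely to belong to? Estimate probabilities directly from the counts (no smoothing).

wheat: (69/132) × (7/69) × (14/69) × (24/69) ≈ 0.00374253
barley: (16/132) × (9/16) × (6/16) × (13/16) ≈ 0.0207741
oats: (47/132) × (18/47) × (33/47) × (42/47) ≈ 0.0855591
Highest score → oats.

oats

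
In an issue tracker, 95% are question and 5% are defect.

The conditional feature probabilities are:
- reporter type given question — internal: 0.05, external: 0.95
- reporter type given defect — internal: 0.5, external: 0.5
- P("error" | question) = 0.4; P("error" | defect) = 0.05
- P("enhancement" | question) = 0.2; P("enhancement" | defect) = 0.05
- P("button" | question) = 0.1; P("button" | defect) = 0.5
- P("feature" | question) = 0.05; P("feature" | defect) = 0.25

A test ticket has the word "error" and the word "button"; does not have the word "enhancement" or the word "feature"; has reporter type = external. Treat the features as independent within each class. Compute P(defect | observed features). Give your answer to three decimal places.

question: 0.95 × 0.95 × 0.4 × (1−0.2) × 0.1 × (1−0.05) = 0.027436
defect: 0.05 × 0.5 × 0.05 × (1−0.05) × 0.5 × (1−0.25) = 0.0004453125
P(defect | x) = 0.0004453125 / 0.0278813125 ≈ 0.016

0.016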